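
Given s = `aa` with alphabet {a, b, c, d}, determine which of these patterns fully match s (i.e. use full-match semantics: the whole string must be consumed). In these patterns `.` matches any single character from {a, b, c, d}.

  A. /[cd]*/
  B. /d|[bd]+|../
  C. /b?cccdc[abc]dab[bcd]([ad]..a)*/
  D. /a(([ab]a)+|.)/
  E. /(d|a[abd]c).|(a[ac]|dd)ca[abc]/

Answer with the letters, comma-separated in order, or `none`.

A → no match
B → match
C → no match
D → match
E → no match

B, D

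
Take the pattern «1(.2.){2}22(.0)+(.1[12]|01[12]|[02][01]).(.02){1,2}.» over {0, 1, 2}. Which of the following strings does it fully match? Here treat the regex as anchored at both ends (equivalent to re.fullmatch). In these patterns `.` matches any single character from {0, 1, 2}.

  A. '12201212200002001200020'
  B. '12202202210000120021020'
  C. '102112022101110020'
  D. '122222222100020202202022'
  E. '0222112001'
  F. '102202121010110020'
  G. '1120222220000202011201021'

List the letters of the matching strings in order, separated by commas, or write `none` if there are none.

A, B, G

A → match
B → match
C → no match
D → no match
E. '0222112001' → no match — must start with '1'
F → no match
G → match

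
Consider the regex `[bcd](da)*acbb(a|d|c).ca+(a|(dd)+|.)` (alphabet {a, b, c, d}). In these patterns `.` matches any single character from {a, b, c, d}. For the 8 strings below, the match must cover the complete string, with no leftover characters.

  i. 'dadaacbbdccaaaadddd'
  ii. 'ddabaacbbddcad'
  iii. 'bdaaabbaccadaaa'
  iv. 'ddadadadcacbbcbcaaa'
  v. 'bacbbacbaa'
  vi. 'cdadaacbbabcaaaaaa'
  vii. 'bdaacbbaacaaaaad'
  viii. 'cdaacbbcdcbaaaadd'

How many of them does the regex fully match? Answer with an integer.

2

i → no match
ii → no match
iii → no match
iv → no match
v. 'bacbbacbaa' → no match
vi → match
vii → match
viii → no match
Total matched: 2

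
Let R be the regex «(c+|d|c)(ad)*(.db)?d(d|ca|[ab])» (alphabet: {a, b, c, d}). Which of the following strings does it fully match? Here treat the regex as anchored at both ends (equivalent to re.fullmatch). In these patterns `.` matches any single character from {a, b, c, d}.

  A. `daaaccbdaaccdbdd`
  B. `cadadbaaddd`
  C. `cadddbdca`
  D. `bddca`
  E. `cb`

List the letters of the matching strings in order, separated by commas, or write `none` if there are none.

A → no match
B. `cadadbaaddd` → no match
C. `cadddbdca` → match
D. `bddca` → no match
E. `cb` → no match

C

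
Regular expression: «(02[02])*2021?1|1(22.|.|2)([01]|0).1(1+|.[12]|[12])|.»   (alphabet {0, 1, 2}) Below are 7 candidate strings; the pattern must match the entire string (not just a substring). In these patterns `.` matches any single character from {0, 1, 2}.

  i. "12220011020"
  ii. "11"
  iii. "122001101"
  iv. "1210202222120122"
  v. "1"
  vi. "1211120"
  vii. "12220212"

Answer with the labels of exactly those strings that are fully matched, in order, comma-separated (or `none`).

i → no match
ii → no match
iii → match
iv → no match
v → match
vi → no match
vii → match

iii, v, vii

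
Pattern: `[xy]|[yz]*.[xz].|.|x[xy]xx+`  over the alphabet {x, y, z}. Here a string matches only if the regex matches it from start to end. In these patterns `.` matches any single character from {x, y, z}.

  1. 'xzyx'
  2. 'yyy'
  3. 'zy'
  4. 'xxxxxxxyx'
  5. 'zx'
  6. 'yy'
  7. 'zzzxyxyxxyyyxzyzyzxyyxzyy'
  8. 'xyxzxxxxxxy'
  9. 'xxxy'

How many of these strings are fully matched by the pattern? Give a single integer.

0

1. 'xzyx' → no match
2. 'yyy' → no match
3. 'zy' → no match
4. 'xxxxxxxyx' → no match
5. 'zx' → no match
6. 'yy' → no match
7 → no match
8. 'xyxzxxxxxxy' → no match
9. 'xxxy' → no match
Total matched: 0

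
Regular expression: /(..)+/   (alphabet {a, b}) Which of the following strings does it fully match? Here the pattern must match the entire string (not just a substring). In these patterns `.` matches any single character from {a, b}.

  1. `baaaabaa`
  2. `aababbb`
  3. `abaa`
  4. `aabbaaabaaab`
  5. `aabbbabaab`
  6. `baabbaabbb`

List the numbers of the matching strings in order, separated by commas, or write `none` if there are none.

1, 3, 4, 5, 6

1 → match
2 → no match
3 → match
4 → match
5 → match
6 → match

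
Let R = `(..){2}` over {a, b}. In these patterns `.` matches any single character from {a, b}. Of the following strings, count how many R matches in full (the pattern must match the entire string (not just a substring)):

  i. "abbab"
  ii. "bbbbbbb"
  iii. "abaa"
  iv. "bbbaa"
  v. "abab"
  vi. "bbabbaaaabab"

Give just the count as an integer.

2

i → no match
ii → no match
iii → match
iv → no match
v → match
vi → no match
Total matched: 2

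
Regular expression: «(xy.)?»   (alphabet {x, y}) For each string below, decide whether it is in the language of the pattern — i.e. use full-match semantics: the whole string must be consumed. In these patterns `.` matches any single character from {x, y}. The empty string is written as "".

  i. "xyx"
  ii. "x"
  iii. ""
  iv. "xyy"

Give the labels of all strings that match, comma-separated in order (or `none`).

i, iii, iv

i → match
ii → no match
iii → match
iv → match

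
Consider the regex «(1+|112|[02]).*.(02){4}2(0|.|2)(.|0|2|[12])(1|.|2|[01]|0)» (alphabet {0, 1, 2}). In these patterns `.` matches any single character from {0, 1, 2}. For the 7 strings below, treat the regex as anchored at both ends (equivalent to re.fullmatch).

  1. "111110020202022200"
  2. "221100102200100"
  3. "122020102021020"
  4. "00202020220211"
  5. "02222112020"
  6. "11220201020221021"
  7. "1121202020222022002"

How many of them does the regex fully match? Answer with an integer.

1 → match
2 → no match
3 → no match
4 → no match
5 → no match
6 → no match
7 → no match
Total matched: 1

1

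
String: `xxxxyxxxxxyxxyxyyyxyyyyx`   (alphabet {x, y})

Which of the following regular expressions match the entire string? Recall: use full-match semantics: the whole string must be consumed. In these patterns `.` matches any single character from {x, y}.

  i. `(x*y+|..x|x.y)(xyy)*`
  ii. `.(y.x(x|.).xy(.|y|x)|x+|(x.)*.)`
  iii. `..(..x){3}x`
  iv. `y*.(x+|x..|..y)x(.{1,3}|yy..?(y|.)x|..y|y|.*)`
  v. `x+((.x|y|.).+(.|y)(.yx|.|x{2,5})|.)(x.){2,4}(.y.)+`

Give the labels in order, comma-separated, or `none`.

i → no match
ii → no match
iii → no match — must end with `xx`
iv → match
v → match

iv, v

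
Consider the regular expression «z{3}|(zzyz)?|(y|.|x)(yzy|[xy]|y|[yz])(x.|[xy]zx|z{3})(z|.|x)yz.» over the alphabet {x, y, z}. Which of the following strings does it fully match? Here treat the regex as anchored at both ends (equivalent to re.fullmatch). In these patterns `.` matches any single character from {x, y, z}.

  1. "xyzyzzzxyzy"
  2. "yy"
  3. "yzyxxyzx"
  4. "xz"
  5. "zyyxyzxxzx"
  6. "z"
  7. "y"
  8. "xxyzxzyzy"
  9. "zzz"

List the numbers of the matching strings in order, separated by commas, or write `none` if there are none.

1, 8, 9

1. "xyzyzzzxyzy" → match
2. "yy" → no match
3. "yzyxxyzx" → no match
4. "xz" → no match
5. "zyyxyzxxzx" → no match
6. "z" → no match
7. "y" → no match
8. "xxyzxzyzy" → match
9. "zzz" → match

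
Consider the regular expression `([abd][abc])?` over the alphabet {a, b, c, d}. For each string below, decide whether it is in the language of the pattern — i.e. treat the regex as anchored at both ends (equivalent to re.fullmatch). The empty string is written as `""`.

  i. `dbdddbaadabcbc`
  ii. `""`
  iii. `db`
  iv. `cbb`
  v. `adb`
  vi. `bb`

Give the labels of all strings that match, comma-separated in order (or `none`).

ii, iii, vi

i → no match
ii. `""` → match
iii. `db` → match
iv. `cbb` → no match
v. `adb` → no match
vi. `bb` → match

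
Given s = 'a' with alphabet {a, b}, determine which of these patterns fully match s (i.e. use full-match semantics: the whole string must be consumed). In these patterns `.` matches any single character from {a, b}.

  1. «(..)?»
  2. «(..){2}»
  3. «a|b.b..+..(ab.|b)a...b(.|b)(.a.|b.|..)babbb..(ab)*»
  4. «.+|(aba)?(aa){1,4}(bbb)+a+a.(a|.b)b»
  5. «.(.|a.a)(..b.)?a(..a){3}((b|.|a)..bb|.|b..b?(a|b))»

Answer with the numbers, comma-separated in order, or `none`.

3, 4

1 → no match
2 → no match
3 → match
4 → match
5 → no match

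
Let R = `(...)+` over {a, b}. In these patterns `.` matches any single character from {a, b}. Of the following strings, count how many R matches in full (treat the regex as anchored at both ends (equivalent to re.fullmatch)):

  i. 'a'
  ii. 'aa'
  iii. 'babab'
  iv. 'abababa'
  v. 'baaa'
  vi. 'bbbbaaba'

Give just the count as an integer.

0

i. 'a' → no match
ii. 'aa' → no match
iii. 'babab' → no match
iv. 'abababa' → no match
v. 'baaa' → no match
vi. 'bbbbaaba' → no match
Total matched: 0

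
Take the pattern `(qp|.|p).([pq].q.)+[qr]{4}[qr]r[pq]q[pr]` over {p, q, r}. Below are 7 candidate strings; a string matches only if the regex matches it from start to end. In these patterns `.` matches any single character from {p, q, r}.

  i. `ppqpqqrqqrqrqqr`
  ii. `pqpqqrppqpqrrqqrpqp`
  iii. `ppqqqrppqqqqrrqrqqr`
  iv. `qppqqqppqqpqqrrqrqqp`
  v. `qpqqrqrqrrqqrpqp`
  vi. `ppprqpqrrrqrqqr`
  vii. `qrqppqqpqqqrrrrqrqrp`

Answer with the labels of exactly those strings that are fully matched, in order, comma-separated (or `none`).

i → match
ii → match
iii → match
iv → match
v → match
vi → match
vii → no match

i, ii, iii, iv, v, vi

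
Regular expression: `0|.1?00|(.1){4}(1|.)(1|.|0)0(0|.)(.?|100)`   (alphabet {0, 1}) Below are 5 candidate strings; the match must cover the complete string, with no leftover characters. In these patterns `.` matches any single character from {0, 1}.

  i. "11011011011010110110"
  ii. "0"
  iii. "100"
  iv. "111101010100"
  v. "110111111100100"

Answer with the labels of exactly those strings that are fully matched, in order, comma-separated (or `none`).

i → no match
ii → match
iii → match
iv → match
v → match

ii, iii, iv, v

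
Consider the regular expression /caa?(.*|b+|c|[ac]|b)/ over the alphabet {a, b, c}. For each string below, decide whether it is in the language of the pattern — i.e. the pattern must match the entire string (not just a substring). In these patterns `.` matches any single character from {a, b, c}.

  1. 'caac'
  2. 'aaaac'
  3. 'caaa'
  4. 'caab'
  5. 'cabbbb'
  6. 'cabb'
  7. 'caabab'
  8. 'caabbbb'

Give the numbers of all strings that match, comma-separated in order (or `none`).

1, 3, 4, 5, 6, 7, 8

1 → match
2 → no match — must start with 'ca'
3 → match
4 → match
5 → match
6 → match
7 → match
8 → match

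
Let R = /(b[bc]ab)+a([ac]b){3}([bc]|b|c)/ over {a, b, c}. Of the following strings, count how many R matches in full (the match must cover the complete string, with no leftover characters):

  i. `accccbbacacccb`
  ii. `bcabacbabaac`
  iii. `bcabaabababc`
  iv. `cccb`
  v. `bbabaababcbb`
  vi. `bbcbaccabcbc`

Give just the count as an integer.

2

i → no match — must start with `b`
ii → no match
iii → match
iv → no match — must start with `b`
v → match
vi → no match
Total matched: 2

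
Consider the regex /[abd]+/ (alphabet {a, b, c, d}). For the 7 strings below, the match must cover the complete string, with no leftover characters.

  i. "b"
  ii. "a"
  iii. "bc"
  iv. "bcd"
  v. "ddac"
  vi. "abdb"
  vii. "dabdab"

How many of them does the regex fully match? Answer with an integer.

4

i → match
ii → match
iii → no match
iv → no match
v → no match
vi → match
vii → match
Total matched: 4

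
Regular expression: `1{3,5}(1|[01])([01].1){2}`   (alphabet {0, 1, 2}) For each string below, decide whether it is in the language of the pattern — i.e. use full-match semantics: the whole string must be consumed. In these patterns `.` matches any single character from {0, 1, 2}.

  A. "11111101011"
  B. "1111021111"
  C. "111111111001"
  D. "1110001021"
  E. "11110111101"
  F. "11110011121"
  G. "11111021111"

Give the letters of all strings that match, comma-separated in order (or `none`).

A, B, C, D, E, F, G

A → match
B → match
C → match
D → match
E → match
F → match
G → match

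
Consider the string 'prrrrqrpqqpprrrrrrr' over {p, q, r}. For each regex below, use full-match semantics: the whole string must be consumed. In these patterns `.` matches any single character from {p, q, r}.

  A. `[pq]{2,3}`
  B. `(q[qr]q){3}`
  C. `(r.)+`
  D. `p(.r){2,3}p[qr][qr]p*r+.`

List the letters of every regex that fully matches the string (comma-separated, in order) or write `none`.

D

A → no match
B → no match — must start with 'q'
C → no match — must start with 'r'
D → match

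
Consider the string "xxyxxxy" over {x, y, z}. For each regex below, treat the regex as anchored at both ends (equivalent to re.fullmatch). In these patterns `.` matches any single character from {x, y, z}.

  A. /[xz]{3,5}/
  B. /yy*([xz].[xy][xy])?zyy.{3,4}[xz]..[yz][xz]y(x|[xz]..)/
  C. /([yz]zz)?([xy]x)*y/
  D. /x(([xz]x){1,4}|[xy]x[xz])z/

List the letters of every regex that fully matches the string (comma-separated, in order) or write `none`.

A → no match
B → no match — must start with "y"
C → match
D → no match — must end with "z"

C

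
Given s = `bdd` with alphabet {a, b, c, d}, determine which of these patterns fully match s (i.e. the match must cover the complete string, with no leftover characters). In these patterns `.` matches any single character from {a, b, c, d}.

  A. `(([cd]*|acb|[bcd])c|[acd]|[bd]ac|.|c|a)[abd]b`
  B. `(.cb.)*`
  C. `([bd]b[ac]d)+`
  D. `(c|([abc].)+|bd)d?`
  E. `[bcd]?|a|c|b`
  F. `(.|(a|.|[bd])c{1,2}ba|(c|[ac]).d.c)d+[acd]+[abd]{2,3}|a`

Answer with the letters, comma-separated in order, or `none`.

A → no match — must end with `b`
B → no match
C → no match
D → match
E → no match
F → no match

D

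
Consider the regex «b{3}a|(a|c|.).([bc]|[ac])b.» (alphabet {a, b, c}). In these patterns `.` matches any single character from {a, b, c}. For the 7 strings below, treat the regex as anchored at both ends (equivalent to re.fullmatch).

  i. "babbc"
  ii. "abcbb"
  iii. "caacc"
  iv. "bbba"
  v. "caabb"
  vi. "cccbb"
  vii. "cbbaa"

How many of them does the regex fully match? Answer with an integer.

i. "babbc" → match
ii. "abcbb" → match
iii. "caacc" → no match
iv. "bbba" → match
v. "caabb" → match
vi. "cccbb" → match
vii. "cbbaa" → no match
Total matched: 5

5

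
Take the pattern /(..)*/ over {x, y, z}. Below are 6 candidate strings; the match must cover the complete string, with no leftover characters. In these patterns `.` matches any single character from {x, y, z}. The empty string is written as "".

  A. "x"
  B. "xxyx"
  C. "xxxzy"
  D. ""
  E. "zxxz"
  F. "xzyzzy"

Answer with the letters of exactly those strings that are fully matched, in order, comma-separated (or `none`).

A → no match
B → match
C → no match
D → match
E → match
F → match

B, D, E, F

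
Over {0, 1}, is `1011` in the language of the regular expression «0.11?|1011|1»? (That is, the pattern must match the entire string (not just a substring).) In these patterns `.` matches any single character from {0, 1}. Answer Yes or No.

Yes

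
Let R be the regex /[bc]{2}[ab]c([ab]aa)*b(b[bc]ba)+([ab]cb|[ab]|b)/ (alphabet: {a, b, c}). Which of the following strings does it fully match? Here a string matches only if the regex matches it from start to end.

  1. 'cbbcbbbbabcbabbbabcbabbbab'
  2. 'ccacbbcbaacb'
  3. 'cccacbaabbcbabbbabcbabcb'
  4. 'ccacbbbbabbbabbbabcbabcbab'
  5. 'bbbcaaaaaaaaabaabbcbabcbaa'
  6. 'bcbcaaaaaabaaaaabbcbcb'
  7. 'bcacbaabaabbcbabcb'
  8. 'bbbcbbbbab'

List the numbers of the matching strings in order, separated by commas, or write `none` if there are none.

1 → match
2. 'ccacbbcbaacb' → match
3 → no match
4 → match
5 → match
6 → no match
7 → match
8. 'bbbcbbbbab' → match

1, 2, 4, 5, 7, 8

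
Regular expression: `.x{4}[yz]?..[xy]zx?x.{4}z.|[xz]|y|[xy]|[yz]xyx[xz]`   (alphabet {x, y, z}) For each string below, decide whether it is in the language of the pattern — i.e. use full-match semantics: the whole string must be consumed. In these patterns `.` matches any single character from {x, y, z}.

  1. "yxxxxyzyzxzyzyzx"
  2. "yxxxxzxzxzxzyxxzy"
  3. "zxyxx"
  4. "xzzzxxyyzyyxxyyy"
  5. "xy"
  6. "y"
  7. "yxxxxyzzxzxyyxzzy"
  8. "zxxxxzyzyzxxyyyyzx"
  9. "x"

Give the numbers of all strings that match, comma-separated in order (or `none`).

1, 2, 3, 6, 7, 8, 9

1 → match
2 → match
3. "zxyxx" → match
4 → no match
5. "xy" → no match
6. "y" → match
7 → match
8 → match
9. "x" → match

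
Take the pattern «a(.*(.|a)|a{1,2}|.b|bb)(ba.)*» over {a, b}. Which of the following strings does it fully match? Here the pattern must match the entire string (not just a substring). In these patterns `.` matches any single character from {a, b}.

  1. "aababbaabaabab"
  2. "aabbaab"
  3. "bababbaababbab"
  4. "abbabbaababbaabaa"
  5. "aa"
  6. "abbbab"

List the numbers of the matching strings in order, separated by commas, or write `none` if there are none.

1 → match
2 → match
3 → no match — must start with "a"
4 → match
5 → match
6 → match

1, 2, 4, 5, 6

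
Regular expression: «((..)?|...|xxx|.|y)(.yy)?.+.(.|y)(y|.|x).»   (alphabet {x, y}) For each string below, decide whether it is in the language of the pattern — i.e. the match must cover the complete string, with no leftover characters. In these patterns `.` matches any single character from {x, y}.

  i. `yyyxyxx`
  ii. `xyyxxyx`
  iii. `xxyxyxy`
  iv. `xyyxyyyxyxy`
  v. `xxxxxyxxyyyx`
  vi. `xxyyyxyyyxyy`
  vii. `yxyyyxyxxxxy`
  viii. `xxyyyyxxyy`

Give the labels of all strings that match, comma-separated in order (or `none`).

i → match
ii → match
iii → match
iv → match
v → match
vi → match
vii → match
viii → match

i, ii, iii, iv, v, vi, vii, viii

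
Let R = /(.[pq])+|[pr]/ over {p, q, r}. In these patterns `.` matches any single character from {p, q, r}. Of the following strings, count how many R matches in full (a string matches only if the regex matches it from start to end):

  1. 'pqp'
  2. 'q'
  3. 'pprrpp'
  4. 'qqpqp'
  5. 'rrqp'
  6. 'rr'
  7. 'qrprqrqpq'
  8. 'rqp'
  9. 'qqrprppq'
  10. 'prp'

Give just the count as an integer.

1

1 → no match
2 → no match
3 → no match
4 → no match
5 → no match
6 → no match
7 → no match
8 → no match
9 → match
10 → no match
Total matched: 1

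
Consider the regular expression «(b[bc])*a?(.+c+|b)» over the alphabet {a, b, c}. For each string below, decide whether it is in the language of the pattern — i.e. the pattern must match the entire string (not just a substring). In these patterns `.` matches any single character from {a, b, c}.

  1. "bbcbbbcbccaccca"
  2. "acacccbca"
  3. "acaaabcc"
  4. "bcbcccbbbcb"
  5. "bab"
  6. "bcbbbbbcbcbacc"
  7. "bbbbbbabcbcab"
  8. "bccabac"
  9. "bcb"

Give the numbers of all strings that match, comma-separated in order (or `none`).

3, 6, 8, 9

1 → no match
2. "acacccbca" → no match
3. "acaaabcc" → match
4. "bcbcccbbbcb" → no match
5. "bab" → no match
6 → match
7 → no match
8. "bccabac" → match
9. "bcb" → match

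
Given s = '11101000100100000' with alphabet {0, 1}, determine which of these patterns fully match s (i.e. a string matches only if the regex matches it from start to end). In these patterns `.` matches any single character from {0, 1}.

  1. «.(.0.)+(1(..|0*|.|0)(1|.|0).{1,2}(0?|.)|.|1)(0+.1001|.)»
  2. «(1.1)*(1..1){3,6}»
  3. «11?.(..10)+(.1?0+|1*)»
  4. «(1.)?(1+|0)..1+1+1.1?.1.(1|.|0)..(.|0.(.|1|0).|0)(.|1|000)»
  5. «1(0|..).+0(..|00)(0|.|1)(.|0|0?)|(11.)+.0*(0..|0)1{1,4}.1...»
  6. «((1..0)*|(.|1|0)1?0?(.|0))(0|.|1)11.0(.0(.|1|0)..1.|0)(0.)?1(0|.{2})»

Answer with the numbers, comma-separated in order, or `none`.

1 → no match
2 → no match — must end with '1'
3 → match
4 → no match
5 → match
6 → no match

3, 5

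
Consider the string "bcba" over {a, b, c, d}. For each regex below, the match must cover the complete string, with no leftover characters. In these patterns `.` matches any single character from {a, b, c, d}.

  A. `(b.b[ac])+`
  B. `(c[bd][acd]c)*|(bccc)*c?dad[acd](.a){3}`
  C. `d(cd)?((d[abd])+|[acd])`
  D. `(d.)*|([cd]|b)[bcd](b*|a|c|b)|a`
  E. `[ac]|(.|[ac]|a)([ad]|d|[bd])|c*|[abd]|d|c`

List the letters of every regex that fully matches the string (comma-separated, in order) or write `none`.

A

A → match
B → no match
C → no match — must start with "d"
D → no match
E → no match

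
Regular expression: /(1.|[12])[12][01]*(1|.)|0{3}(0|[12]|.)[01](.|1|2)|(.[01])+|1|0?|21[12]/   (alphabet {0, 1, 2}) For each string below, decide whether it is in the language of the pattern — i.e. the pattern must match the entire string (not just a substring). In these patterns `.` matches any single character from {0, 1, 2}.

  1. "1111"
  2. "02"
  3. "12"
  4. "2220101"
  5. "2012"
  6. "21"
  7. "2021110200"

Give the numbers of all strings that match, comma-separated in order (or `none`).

1. "1111" → match
2. "02" → no match
3. "12" → no match
4. "2220101" → no match
5. "2012" → no match
6. "21" → match
7. "2021110200" → no match

1, 6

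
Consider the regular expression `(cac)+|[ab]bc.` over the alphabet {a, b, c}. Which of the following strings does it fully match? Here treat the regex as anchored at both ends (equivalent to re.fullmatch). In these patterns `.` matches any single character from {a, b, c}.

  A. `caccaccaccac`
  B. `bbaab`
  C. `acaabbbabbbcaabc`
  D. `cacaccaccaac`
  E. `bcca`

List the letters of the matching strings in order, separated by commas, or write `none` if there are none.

A

A. `caccaccaccac` → match
B. `bbaab` → no match
C → no match
D. `cacaccaccaac` → no match
E. `bcca` → no match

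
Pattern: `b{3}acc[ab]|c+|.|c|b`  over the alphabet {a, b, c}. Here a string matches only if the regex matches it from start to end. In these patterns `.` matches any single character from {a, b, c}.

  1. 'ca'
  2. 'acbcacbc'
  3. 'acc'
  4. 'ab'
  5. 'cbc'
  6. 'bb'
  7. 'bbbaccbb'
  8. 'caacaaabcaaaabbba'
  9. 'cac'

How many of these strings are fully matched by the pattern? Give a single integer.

0

1 → no match
2 → no match
3 → no match
4 → no match
5 → no match
6 → no match
7 → no match
8 → no match
9 → no match
Total matched: 0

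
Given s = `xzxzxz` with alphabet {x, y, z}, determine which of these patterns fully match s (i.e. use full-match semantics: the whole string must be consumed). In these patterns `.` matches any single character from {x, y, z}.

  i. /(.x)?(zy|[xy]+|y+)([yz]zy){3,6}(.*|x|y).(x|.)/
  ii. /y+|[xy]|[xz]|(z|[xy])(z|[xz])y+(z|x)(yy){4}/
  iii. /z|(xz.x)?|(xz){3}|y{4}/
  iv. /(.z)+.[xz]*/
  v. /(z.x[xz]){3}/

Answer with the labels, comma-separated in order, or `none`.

i → no match
ii → no match
iii → match
iv → match
v → no match — must start with `z`

iii, iv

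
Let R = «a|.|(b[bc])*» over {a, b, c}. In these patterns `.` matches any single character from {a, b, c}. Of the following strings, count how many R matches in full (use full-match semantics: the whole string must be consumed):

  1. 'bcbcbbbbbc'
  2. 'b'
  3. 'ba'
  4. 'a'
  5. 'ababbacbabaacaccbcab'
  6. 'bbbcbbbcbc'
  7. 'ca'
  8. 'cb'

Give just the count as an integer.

4

1 → match
2 → match
3 → no match
4 → match
5 → no match
6 → match
7 → no match
8 → no match
Total matched: 4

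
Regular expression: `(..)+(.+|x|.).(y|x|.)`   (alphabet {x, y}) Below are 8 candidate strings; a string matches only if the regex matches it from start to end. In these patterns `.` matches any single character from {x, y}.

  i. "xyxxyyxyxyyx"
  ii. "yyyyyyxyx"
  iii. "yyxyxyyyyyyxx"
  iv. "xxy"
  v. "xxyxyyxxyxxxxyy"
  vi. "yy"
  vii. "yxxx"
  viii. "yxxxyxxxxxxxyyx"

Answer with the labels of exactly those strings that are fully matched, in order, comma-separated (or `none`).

i → match
ii → match
iii → match
iv → no match
v → match
vi → no match
vii → no match
viii → match

i, ii, iii, v, viii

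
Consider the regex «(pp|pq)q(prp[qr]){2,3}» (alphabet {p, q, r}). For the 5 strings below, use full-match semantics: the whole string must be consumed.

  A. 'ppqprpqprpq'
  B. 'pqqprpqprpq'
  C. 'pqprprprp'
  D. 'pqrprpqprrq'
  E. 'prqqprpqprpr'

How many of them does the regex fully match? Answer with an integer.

A → match
B → match
C → no match
D → no match
E → no match
Total matched: 2

2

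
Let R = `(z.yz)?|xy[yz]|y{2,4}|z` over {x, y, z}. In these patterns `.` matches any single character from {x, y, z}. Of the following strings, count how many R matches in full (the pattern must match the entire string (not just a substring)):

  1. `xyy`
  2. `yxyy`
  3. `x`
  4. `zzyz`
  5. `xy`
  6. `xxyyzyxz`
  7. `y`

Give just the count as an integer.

2

1 → match
2 → no match
3 → no match
4 → match
5 → no match
6 → no match
7 → no match
Total matched: 2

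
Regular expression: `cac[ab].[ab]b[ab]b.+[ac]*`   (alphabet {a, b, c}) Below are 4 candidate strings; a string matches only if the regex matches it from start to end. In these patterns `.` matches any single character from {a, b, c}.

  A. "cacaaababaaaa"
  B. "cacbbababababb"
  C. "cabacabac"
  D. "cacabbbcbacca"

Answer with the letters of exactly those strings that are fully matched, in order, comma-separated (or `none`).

A → match
B → match
C → no match — must start with "cac"
D → no match

A, B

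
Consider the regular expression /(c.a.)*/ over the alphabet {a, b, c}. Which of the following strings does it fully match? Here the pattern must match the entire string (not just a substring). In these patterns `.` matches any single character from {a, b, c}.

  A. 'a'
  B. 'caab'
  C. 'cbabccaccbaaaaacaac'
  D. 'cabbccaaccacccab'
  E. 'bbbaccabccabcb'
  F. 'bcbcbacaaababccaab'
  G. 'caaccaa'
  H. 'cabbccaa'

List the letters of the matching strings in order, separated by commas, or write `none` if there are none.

B

A → no match
B → match
C → no match
D → no match
E → no match
F → no match
G → no match
H → no match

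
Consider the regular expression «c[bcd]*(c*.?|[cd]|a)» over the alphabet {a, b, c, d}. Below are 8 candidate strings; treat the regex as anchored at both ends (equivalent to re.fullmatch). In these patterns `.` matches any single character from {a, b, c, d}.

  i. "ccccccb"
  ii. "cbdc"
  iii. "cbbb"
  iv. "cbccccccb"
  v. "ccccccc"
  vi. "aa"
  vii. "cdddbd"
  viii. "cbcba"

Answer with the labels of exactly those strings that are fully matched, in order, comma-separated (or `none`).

i. "ccccccb" → match
ii. "cbdc" → match
iii. "cbbb" → match
iv. "cbccccccb" → match
v. "ccccccc" → match
vi. "aa" → no match — must start with "c"
vii. "cdddbd" → match
viii. "cbcba" → match

i, ii, iii, iv, v, vii, viii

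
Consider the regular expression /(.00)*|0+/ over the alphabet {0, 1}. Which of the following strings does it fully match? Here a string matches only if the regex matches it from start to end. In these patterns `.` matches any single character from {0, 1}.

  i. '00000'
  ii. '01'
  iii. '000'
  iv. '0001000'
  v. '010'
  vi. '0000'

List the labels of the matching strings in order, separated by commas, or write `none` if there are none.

i, iii, vi

i. '00000' → match
ii. '01' → no match
iii. '000' → match
iv. '0001000' → no match
v. '010' → no match
vi. '0000' → match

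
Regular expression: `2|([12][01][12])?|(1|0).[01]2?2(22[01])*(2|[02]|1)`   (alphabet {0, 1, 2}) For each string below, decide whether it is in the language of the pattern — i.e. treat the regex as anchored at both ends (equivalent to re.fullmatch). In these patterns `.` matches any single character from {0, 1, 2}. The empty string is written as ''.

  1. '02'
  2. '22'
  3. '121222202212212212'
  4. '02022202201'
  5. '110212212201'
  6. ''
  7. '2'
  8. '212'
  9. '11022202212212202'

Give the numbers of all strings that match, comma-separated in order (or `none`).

1 → no match
2 → no match
3 → match
4 → match
5 → no match
6 → match
7 → match
8 → match
9 → match

3, 4, 6, 7, 8, 9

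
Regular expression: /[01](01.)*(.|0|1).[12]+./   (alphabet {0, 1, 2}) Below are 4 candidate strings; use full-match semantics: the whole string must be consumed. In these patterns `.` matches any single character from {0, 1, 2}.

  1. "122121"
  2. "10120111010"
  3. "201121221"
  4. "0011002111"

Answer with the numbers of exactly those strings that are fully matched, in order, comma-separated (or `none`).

1, 2, 4

1 → match
2 → match
3 → no match
4 → match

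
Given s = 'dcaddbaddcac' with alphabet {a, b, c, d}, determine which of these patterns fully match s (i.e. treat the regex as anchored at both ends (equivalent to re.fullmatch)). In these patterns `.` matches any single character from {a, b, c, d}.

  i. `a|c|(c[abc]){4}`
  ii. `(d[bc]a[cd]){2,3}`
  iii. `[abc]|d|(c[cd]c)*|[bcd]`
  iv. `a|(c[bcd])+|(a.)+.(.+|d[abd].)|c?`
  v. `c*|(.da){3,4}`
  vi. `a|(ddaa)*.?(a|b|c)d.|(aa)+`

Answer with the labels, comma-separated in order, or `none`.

ii

i → no match
ii → match
iii → no match
iv → no match
v → no match
vi → no match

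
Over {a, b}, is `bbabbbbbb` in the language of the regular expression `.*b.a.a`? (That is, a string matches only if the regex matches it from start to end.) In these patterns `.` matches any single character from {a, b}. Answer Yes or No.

No

Every match must end with `a`, but `bbabbbbbb` does not.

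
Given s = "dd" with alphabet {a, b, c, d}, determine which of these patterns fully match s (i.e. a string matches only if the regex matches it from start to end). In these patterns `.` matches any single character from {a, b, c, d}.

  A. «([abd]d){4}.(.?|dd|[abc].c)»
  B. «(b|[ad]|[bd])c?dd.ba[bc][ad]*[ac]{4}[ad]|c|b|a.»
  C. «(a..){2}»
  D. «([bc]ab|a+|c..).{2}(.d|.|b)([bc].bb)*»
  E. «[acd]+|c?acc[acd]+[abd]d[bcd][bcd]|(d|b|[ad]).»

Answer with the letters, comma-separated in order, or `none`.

E

A → no match
B → no match
C → no match — must start with "a"
D → no match
E → match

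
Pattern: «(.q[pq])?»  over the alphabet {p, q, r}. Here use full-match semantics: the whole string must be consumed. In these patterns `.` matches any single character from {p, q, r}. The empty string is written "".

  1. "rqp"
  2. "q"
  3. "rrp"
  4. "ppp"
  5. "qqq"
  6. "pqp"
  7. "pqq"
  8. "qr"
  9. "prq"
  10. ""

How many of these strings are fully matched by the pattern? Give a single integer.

5

1 → match
2 → no match
3 → no match
4 → no match
5 → match
6 → match
7 → match
8 → no match
9 → no match
10 → match
Total matched: 5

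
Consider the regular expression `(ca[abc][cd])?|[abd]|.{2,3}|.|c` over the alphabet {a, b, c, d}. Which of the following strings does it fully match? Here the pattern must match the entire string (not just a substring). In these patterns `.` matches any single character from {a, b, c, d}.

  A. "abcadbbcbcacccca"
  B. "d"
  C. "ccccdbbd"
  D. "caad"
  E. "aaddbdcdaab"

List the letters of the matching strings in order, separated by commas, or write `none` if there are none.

B, D

A → no match
B → match
C → no match
D → match
E → no match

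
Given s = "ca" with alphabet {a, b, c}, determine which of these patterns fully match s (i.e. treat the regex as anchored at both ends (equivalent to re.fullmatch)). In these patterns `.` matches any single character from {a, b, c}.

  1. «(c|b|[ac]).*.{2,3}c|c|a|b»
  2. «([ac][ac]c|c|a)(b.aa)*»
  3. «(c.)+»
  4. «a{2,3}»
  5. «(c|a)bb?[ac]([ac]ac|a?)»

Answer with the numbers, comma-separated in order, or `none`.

1 → no match
2 → no match
3 → match
4 → no match — must start with "a"
5 → no match

3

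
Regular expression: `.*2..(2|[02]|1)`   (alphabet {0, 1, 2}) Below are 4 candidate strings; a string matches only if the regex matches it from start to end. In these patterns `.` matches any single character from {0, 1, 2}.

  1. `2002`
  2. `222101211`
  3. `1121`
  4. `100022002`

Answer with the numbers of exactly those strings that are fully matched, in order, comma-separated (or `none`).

1, 4

1. `2002` → match
2. `222101211` → no match
3. `1121` → no match
4. `100022002` → match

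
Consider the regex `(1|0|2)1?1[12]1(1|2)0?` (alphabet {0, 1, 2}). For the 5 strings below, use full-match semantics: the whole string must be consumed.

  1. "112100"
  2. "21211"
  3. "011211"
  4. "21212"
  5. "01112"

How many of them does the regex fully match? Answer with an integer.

1 → no match
2 → match
3 → match
4 → match
5 → match
Total matched: 4

4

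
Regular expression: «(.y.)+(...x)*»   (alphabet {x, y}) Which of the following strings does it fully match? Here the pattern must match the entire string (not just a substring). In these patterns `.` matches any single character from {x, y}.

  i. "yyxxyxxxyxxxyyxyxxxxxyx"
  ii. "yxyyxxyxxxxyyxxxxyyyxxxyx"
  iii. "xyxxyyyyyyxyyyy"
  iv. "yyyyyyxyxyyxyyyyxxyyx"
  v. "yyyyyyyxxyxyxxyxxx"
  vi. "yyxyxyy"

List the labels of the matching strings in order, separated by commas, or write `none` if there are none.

i → match
ii → no match
iii → no match
iv → no match
v → no match
vi → no match

i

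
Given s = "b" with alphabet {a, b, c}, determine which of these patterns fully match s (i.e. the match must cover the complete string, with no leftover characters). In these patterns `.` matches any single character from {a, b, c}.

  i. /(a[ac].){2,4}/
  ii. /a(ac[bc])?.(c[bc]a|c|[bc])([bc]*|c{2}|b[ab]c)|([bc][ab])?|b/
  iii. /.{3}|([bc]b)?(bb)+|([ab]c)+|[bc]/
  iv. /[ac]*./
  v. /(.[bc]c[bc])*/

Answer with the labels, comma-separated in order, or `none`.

i → no match — must start with "a"
ii → match
iii → match
iv → match
v → no match

ii, iii, iv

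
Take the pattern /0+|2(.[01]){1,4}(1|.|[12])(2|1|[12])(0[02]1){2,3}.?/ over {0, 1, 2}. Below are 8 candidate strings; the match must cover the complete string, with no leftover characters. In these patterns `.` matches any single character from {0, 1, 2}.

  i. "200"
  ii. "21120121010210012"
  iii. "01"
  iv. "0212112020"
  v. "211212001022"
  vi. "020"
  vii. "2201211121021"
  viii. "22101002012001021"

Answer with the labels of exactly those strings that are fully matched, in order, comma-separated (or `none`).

viii

i → no match
ii → no match
iii → no match
iv → no match
v → no match
vi → no match
vii → no match
viii → match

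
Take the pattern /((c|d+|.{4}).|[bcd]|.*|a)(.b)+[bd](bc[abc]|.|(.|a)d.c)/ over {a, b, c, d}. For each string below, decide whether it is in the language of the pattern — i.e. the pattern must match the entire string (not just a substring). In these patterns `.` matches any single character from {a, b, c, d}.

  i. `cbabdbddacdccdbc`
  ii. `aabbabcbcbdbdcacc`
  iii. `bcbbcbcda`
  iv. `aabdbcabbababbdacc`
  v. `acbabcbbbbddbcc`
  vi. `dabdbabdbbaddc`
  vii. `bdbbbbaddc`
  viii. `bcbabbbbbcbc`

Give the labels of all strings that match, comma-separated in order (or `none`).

vi, vii

i → no match
ii → no match
iii → no match
iv → no match
v → no match
vi → match
vii → match
viii → no match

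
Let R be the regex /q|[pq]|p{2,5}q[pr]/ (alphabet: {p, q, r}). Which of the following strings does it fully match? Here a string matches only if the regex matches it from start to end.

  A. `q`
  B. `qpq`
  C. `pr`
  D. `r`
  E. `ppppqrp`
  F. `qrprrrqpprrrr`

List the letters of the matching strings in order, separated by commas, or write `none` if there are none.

A → match
B → no match
C → no match
D → no match
E → no match
F → no match

A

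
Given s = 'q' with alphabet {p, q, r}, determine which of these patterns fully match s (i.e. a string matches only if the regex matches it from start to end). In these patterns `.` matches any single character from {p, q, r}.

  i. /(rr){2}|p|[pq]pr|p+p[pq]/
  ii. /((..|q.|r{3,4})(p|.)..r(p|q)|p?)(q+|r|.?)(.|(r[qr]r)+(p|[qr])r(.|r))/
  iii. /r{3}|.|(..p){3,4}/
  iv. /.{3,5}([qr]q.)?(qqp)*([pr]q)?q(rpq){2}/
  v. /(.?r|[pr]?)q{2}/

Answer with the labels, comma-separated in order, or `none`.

ii, iii

i → no match
ii → match
iii → match
iv → no match — must end with 'rpq'
v → no match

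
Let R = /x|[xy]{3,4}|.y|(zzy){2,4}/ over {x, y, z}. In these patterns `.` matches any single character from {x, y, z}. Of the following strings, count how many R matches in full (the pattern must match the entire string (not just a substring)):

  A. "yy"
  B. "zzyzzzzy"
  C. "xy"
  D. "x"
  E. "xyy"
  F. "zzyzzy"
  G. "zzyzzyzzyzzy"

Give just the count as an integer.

A. "yy" → match
B. "zzyzzzzy" → no match
C. "xy" → match
D. "x" → match
E. "xyy" → match
F. "zzyzzy" → match
G. "zzyzzyzzyzzy" → match
Total matched: 6

6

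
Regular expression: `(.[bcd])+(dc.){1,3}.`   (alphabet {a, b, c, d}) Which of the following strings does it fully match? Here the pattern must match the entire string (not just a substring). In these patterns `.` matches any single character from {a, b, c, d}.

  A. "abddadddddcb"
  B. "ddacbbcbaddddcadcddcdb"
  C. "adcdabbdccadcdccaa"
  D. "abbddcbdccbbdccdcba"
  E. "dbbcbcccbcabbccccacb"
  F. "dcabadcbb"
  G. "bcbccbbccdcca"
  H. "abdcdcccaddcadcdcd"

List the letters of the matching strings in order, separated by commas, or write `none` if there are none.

A → no match
B → match
C → no match
D → match
E → no match
F → no match
G → no match
H → no match

B, D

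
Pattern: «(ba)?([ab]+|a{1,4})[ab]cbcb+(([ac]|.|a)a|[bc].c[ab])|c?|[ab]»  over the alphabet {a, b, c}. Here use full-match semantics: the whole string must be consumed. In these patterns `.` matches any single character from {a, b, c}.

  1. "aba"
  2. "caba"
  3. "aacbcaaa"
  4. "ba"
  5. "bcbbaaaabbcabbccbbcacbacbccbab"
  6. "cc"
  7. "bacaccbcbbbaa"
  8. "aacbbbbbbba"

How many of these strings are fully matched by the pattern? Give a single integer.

1 → no match
2 → no match
3 → no match
4 → no match
5 → no match
6 → no match
7 → no match
8 → no match
Total matched: 0

0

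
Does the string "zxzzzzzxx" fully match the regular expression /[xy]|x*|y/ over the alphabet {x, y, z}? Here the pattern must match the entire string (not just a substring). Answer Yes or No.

No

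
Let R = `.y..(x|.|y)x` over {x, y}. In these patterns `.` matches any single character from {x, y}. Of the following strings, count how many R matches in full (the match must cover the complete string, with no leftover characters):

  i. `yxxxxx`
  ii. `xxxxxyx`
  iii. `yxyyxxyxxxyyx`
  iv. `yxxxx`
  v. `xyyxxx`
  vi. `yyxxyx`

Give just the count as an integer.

2

i → no match
ii → no match
iii → no match
iv → no match
v → match
vi → match
Total matched: 2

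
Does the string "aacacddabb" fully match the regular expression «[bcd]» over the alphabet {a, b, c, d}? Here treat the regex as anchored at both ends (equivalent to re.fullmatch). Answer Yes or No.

No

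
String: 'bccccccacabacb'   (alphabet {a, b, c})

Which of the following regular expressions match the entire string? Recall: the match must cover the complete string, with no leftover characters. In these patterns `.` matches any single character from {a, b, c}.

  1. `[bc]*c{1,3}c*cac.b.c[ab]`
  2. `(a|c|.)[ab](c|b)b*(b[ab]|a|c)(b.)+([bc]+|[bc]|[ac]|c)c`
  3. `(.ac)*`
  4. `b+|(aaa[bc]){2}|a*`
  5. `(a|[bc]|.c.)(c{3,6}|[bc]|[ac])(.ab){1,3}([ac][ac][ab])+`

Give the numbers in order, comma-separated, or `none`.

1

1 → match
2 → no match — must end with 'c'
3 → no match
4 → no match
5 → no match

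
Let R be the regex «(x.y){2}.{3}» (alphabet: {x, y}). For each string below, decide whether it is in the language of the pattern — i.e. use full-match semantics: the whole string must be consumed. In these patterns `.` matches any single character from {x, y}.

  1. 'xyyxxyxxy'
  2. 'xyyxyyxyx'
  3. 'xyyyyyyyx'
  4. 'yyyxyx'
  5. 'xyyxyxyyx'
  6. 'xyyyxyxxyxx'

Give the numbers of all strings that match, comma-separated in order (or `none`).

1, 2

1 → match
2 → match
3 → no match
4 → no match — must start with 'x'
5 → no match
6 → no match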